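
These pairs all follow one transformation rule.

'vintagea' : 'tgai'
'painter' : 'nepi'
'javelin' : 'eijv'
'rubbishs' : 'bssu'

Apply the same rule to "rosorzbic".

Rule — move the first 3 characters to the end (rotate left by 3), then keep every other character starting from the first (positions 1st, 3rd, 5th, ...).
For "rosorzbic", step one produces "orzbicros"; step two turns that into "ozirs".

ozirs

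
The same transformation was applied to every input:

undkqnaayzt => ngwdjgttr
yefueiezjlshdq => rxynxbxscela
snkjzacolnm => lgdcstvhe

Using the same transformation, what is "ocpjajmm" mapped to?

In each case the input is transformed by: delete the last 2 characters, then shift every letter 7 places backward in the alphabet (wrapping around).
Applying both steps to "ocpjajmm": "ocpjaj", then "hvictc".

hvictc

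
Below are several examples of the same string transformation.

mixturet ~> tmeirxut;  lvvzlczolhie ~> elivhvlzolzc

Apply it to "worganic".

What's happening: reverse the string, then take characters alternately from the front and the back (1st, last, 2nd, 2nd-last, ...).
Starting from "worganic": after the first operation, "cinagrow"; after the second, "cwionrag".

cwionrag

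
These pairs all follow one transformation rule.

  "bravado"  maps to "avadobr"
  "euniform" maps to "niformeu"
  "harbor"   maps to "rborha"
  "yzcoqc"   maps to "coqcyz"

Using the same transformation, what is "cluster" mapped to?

ustercl

In each case the input is transformed by: move the first 2 characters to the end (rotate left by 2).
Applying that to "cluster" gives "ustercl".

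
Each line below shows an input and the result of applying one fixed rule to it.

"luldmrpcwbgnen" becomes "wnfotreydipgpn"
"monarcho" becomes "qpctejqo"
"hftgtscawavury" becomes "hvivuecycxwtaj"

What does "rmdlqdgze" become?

ofnsfibgt

Each output is the input with this applied: move the first character to the end, then shift every letter 2 places forward in the alphabet (wrapping around).
"rmdlqdgze" → "mdlqdgzer" → "ofnsfibgt".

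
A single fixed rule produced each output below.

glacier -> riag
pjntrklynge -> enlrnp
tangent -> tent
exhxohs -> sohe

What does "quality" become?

Each output is the input with this applied: reverse the string, then keep every other character starting from the first (positions 1st, 3rd, 5th, ...).
"quality" → "ytilauq" → "yiaq".

yiaq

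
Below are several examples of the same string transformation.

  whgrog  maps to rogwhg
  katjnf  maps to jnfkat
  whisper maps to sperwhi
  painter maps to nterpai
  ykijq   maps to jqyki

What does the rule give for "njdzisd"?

The pattern: move the first 3 characters to the end (rotate left by 3).
On "njdzisd" that produces "zisdnjd".

zisdnjd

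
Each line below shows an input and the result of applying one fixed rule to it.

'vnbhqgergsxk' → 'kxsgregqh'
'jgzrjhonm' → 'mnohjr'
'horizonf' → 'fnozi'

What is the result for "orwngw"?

wgn

The transformation: reverse the string, then delete the last 3 characters.
Applying both steps to "orwngw": "wgnwro", then "wgn".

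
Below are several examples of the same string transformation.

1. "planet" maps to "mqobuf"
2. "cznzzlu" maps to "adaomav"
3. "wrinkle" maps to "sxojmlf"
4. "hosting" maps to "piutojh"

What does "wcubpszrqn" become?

dxcvtqsaor

The rule is to shift every letter 1 place forward in the alphabet (wrapping around), then swap each adjacent pair of characters (1↔2, 3↔4, ...).
For "wcubpszrqn", step one produces "xdvcqtasro"; step two turns that into "dxcvtqsaor".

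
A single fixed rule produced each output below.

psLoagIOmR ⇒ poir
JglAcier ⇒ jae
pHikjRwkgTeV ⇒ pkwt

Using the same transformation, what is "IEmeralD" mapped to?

What's happening: keep one character in every 3, starting at position 1 (positions 1st, 4th, 7th, ...), then convert every letter to lowercase.
Applying both steps to "IEmeralD": "Iel", then "iel".

iel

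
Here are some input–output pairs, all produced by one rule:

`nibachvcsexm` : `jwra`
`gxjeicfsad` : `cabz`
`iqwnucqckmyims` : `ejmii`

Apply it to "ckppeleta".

yla

Looking at the pairs, the operation is to shift every letter 4 places backward in the alphabet (wrapping around), then keep one character in every 3, starting at position 1 (positions 1st, 4th, 7th, ...).
Starting from "ckppeleta": after the first operation, "ygllahapw"; after the second, "yla".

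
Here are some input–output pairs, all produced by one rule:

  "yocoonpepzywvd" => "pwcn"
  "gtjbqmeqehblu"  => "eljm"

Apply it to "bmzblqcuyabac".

yazq

What's happening: keep one character in every 3, starting at position 3 (positions 3rd, 6th, 9th, ...), then move the last 2 characters to the front (rotate right by 2).
So "bmzblqcuyabac" becomes "yazq".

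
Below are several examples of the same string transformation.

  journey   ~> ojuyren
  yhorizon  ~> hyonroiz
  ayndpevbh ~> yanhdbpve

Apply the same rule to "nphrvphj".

The rule is to move the first character to the end, then take characters alternately from the front and the back (1st, last, 2nd, 2nd-last, ...).
Starting from "nphrvphj": after the first operation, "phrvphjn"; after the second, "pnhjrhvp".

pnhjrhvp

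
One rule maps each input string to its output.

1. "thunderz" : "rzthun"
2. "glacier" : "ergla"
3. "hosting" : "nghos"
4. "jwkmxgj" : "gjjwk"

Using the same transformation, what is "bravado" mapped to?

Looking at the pairs, the operation is to move the last 2 characters to the front (rotate right by 2), then delete the last 2 characters.
Working it through for "bravado": intermediate "dobrava", final "dobra".

dobra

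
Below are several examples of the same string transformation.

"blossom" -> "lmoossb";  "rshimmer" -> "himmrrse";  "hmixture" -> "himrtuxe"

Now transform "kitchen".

In each case the input is transformed by: sort the characters into alphabetical order, then move the first character to the end.
Starting from "kitchen": after the first operation, "cehiknt"; after the second, "ehikntc".

ehikntc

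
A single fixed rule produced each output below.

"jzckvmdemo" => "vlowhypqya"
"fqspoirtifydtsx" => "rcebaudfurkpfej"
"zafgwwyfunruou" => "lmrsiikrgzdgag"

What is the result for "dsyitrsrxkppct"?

Looking at the pairs, the operation is to shift every letter 12 places forward in the alphabet (wrapping around).
"dsyitrsrxkppct" → "pekufdedjwbbof".

pekufdedjwbbof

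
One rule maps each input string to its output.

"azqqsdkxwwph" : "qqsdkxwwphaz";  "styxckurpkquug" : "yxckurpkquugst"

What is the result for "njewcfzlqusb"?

The pattern: move the first 2 characters to the end (rotate left by 2).
"njewcfzlqusb" → "ewcfzlqusbnj".

ewcfzlqusbnj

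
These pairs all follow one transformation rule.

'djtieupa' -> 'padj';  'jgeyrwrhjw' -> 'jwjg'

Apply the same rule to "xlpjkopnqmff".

The rule is to move the last 2 characters to the front (rotate right by 2), then keep only the first 4 characters.
On "xlpjkopnqmff" that produces "ffxl".

ffxl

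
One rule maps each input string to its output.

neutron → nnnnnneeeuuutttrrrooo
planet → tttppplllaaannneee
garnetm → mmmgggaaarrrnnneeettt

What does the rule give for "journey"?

yyyjjjooouuurrrnnneee

What's happening: move the last character to the front, then repeat every character 3 times.
Applying that to "journey" gives "yyyjjjooouuurrrnnneee".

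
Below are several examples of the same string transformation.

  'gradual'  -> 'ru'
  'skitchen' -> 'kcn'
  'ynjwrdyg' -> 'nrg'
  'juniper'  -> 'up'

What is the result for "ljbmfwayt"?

In each case the input is transformed by: keep one character in every 3, starting at position 2 (positions 2nd, 5th, 8th, ...).
"ljbmfwayt" → "jfy".

jfy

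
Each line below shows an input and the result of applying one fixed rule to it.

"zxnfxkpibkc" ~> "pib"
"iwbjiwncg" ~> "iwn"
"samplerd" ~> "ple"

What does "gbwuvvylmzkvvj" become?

Rule — move the last 2 characters to the front (rotate right by 2), then keep only the last 3 characters.
Applying both steps to "gbwuvvylmzkvvj": "vjgbwuvvylmzkv", then "zkv".

zkv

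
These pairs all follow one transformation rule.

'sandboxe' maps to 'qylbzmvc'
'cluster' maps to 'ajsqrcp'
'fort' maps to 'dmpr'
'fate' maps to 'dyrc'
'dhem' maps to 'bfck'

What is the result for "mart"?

The transformation: shift every letter 2 places backward in the alphabet (wrapping around).
So "mart" becomes "kypr".

kypr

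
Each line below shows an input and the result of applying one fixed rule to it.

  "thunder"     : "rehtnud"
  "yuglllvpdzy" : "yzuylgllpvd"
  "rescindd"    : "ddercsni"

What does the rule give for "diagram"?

Looking at the pairs, the operation is to move the last 2 characters to the front (rotate right by 2), then swap each adjacent pair of characters (1↔2, 3↔4, ...).
For "diagram", step one produces "amdiagr"; step two turns that into "maidgar".

maidgar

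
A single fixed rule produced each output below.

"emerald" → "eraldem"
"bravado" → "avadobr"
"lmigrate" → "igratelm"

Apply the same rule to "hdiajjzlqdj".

iajjzlqdjhd

The transformation: move the first 2 characters to the end (rotate left by 2).
On "hdiajjzlqdj" that produces "iajjzlqdjhd".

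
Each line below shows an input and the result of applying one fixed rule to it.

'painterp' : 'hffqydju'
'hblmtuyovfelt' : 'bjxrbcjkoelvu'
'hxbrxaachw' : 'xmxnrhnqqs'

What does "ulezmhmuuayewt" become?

The pattern: move the last 2 characters to the front (rotate right by 2), then shift every letter 10 places backward in the alphabet (wrapping around).
Starting from "ulezmhmuuayewt": after the first operation, "wtulezmhmuuaye"; after the second, "mjkbupcxckkqou".

mjkbupcxckkqou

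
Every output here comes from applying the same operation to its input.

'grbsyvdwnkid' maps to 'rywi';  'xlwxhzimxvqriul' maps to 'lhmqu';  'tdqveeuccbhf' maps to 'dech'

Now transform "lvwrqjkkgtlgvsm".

vqkls

Each output is the input with this applied: keep one character in every 3, starting at position 2 (positions 2nd, 5th, 8th, ...).
For "lvwrqjkkgtlgvsm" the result is "vqkls".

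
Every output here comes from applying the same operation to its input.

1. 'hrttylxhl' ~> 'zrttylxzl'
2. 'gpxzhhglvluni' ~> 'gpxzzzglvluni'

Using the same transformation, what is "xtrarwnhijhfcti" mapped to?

xtrarwnzijzfcti

The pattern: replace every "h" with "z".
Applying that to "xtrarwnhijhfcti" gives "xtrarwnzijzfcti".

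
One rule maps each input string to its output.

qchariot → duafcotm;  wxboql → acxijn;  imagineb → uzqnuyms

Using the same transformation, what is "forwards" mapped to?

Each output is the input with this applied: swap the front and back halves of the string, then shift every letter 12 places forward in the alphabet (wrapping around).
Working it through for "forwards": intermediate "ardsforw", final "mdperadi".
(Check on "wxboql": → "oqlwxb" → "acxijn" ✓)

mdperadi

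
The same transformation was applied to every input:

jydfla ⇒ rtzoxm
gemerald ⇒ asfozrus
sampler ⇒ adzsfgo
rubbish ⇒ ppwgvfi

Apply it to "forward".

What's happening: shift every letter 12 places backward in the alphabet (wrapping around), then move the first 2 characters to the end (rotate left by 2).
For "forward" the result is "fkofrtc".

fkofrtc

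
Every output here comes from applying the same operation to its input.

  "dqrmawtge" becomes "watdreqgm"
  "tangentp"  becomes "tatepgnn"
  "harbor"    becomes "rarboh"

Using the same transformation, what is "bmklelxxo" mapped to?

xbxeokmll

The transformation: sort the characters into reverse alphabetical order, then take characters alternately from the front and the back (1st, last, 2nd, 2nd-last, ...).
On "bmklelxxo": the first step gives "xxomllkeb", and the second then gives "xbxeokmll".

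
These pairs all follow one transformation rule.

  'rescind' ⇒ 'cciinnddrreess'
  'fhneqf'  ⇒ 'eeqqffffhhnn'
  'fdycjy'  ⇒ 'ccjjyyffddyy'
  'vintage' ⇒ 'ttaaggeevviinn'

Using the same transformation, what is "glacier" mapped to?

The transformation: move the first 3 characters to the end (rotate left by 3), then double every character.
Doing the same to "glacier": "cciieerrggllaa".

cciieerrggllaa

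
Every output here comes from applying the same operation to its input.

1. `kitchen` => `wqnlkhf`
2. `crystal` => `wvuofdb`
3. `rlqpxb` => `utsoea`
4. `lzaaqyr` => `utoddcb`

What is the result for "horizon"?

urrqlkc

The pattern: shift every letter 3 places forward in the alphabet (wrapping around), then sort the characters into reverse alphabetical order.
On "horizon": the first step gives "krulcrq", and the second then gives "urrqlkc".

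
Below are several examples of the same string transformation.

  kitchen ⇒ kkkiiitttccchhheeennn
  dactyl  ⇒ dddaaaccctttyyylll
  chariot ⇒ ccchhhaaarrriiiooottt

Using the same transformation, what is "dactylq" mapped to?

dddaaaccctttyyylllqqq

The transformation: repeat every character 3 times.
On "dactylq" that produces "dddaaaccctttyyylllqqq".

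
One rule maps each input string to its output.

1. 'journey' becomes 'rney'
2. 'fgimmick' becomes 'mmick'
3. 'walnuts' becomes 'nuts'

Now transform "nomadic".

The transformation: delete the first 3 characters.
For "nomadic" the result is "adic".

adic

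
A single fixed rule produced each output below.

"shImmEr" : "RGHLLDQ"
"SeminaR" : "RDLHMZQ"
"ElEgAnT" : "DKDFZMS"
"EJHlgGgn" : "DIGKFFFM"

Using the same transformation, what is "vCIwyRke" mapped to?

UBHVXQJD

Looking at the pairs, the operation is to shift every letter 1 place backward in the alphabet (wrapping around), then convert every letter to uppercase.
For "vCIwyRke", step one produces "uBHvxQjd"; step two turns that into "UBHVXQJD".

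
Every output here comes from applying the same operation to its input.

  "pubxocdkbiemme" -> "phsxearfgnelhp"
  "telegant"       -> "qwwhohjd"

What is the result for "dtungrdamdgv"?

jygwxqjugdpg

What's happening: shift every letter 3 places forward in the alphabet (wrapping around), then move the last 2 characters to the front (rotate right by 2).
"dtungrdamdgv" → "jygwxqjugdpg".
(Check on "telegant": → "whohjdqw" → "qwwhohjd" ✓)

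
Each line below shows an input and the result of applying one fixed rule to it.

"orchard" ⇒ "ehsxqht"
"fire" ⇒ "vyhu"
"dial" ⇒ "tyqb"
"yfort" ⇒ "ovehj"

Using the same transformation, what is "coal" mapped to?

seqb

The pattern: shift every letter 10 places backward in the alphabet (wrapping around).
Applying that to "coal" gives "seqb".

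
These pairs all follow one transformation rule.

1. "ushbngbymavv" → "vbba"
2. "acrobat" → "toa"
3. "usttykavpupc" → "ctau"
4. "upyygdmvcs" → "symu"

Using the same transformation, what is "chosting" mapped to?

gsn

Looking at the pairs, the operation is to swap the first and last characters, then keep one character in every 3, starting at position 1 (positions 1st, 4th, 7th, ...).
Starting from "chosting": after the first operation, "ghostinc"; after the second, "gsn".
(Check on "ushbngbymavv": → "vshbngbymavu" → "vbba" ✓)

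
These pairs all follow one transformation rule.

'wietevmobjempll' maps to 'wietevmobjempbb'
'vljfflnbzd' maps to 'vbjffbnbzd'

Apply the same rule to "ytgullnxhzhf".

ytgubbnxhzhf

The transformation: replace every "l" with "b".
Doing the same to "ytgullnxhzhf": "ytgubbnxhzhf".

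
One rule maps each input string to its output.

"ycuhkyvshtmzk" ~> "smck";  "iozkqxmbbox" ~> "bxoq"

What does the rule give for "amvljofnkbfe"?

Each output is the input with this applied: keep one character in every 3, starting at position 2 (positions 2nd, 5th, 8th, ...), then swap the front and back halves of the string.
On "amvljofnkbfe" that produces "nfmj".

nfmj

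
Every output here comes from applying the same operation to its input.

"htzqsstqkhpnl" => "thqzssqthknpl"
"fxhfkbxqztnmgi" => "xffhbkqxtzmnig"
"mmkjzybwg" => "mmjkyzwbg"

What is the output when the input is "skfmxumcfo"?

ksmfuxcmof

The rule is to swap each adjacent pair of characters (1↔2, 3↔4, ...).
On "skfmxumcfo" that produces "ksmfuxcmof".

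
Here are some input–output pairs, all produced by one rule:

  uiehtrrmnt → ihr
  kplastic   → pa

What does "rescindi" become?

ec

Rule — keep every other character starting from the second (positions 2nd, 4th, 6th, ...), then delete the last 2 characters.
"rescindi" → "ecni" → "ec".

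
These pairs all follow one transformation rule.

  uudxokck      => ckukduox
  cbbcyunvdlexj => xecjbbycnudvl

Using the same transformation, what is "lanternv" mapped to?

Looking at the pairs, the operation is to move the last 3 characters to the front (rotate right by 3), then swap each adjacent pair of characters (1↔2, 3↔4, ...).
Applying both steps to "lanternv": "rnvlante", then "nrlvnaet".

nrlvnaet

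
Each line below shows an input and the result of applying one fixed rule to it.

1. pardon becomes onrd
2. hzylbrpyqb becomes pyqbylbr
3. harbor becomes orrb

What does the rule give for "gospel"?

What's happening: delete the first 2 characters, then swap the front and back halves of the string.
"gospel" → "spel" → "elsp".

elsp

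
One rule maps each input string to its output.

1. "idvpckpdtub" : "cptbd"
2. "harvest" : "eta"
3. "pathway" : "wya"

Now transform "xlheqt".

qxh

Looking at the pairs, the operation is to move the first 3 characters to the end (rotate left by 3), then keep every other character starting from the second (positions 2nd, 4th, 6th, ...).
Applying both steps to "xlheqt": "eqtxlh", then "qxh".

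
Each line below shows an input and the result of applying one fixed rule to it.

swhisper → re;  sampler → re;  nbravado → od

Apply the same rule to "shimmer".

re

The transformation: reverse the string, then keep only the first 2 characters.
On "shimmer": the first step gives "remmihs", and the second then gives "re".
(Check on "swhisper": → "repsihws" → "re" ✓)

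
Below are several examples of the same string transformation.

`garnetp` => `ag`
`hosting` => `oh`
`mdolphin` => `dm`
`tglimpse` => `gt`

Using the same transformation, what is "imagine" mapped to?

mi

The pattern: reverse the string, then keep only the last 2 characters.
"imagine" → "enigami" → "mi".
(Check on "mdolphin": → "nihplodm" → "dm" ✓)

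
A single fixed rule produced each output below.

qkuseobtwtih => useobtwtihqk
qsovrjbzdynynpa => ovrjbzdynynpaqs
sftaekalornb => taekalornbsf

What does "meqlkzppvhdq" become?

qlkzppvhdqme

What's happening: move the first 2 characters to the end (rotate left by 2).
Doing the same to "meqlkzppvhdq": "qlkzppvhdqme".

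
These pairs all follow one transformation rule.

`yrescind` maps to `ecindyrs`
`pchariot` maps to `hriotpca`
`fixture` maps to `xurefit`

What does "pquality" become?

ulitypqa

What's happening: move the first 3 characters to the end (rotate left by 3), then swap the first and last characters.
Applying both steps to "pquality": "alitypqu", then "ulitypqa".
(Check on "pchariot": → "ariotpch" → "hriotpca" ✓)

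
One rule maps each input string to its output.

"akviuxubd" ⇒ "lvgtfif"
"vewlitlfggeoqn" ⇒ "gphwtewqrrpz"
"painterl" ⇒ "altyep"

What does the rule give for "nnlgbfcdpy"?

The rule is to delete the last 2 characters, then shift every letter 11 places forward in the alphabet (wrapping around).
Working it through for "nnlgbfcdpy": intermediate "nnlgbfcd", final "yywrmqno".

yywrmqno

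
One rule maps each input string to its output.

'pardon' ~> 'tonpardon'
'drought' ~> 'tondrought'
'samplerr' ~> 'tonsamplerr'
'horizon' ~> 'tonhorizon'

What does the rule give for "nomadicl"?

Rule — prepend "ton".
On "nomadicl" that produces "tonnomadicl".

tonnomadicl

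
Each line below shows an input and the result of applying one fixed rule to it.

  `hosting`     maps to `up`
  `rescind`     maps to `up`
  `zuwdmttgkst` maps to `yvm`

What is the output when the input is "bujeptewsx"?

What's happening: shift every letter 2 places forward in the alphabet (wrapping around), then keep one character in every 3, starting at position 3 (positions 3rd, 6th, 9th, ...).
Applying both steps to "bujeptewsx": "dwlgrvgyuz", then "lvu".

lvu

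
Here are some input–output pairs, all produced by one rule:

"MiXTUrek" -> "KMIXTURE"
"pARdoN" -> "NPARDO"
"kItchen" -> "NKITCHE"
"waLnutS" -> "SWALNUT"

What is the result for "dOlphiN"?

The rule is to move the last character to the front, then convert every letter to uppercase.
On "dOlphiN" that produces "NDOLPHI".

NDOLPHI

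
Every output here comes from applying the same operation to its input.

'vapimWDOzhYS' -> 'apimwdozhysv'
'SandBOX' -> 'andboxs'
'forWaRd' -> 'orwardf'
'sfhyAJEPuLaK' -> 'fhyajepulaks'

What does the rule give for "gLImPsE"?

limpseg

Rule — move the first character to the end, then convert every letter to lowercase.
Working it through for "gLImPsE": intermediate "LImPsEg", final "limpseg".
(Check on "sfhyAJEPuLaK": → "fhyAJEPuLaKs" → "fhyajepulaks" ✓)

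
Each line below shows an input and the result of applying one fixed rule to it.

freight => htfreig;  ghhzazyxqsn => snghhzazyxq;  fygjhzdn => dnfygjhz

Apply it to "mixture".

The rule is to move the last 2 characters to the front (rotate right by 2).
Applying that to "mixture" gives "remixtu".

remixtu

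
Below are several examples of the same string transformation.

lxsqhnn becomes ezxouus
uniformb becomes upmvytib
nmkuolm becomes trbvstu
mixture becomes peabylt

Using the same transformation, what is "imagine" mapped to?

thnpulp

In each case the input is transformed by: shift every letter 7 places forward in the alphabet (wrapping around), then move the first character to the end.
Working it through for "imagine": intermediate "pthnpul", final "thnpulp".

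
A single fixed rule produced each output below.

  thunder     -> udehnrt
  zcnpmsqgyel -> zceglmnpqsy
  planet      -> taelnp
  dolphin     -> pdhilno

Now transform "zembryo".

zbemory

The rule is to sort the characters into alphabetical order, then move the last character to the front.
Starting from "zembryo": after the first operation, "bemoryz"; after the second, "zbemory".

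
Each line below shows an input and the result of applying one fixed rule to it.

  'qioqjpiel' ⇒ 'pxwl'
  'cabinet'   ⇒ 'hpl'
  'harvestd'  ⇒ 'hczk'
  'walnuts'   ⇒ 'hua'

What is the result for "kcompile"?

jtpl

In each case the input is transformed by: keep every other character starting from the second (positions 2nd, 4th, 6th, ...), then shift every letter 7 places forward in the alphabet (wrapping around).
Working it through for "kcompile": intermediate "cmie", final "jtpl".
(Check on "qioqjpiel": → "iqpe" → "pxwl" ✓)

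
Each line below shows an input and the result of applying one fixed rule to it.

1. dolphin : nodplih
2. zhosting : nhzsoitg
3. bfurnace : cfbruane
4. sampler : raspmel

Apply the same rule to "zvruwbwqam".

avzurbwqwm

Each output is the input with this applied: swap each adjacent pair of characters (1↔2, 3↔4, ...), then move the last character to the front.
Starting from "zvruwbwqam": after the first operation, "vzurbwqwma"; after the second, "avzurbwqwm".
(Check on "sampler": → "aspmelr" → "raspmel" ✓)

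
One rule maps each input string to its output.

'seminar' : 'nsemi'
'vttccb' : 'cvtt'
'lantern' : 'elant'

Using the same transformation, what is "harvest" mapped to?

The rule is to delete the last 2 characters, then move the last character to the front.
So "harvest" becomes "eharv".
(Check on "vttccb": → "vttc" → "cvtt" ✓)

eharv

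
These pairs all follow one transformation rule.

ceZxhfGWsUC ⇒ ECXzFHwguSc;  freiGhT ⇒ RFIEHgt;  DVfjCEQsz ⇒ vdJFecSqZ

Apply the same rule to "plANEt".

LPnaTe

The rule is to flip the case of every letter, then swap each adjacent pair of characters (1↔2, 3↔4, ...).
Applying both steps to "plANEt": "PLaneT", then "LPnaTe".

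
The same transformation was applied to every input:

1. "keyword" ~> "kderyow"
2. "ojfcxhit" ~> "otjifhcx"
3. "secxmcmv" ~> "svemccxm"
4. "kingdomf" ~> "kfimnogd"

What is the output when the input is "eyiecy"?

eyycie

What's happening: take characters alternately from the front and the back (1st, last, 2nd, 2nd-last, ...).
On "eyiecy" that produces "eyycie".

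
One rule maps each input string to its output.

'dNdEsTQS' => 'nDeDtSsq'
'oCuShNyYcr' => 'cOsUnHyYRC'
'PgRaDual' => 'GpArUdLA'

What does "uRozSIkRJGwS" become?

rUZOisrKgjsW

The pattern: flip the case of every letter, then swap each adjacent pair of characters (1↔2, 3↔4, ...).
For "uRozSIkRJGwS", step one produces "UrOZsiKrjgWs"; step two turns that into "rUZOisrKgjsW".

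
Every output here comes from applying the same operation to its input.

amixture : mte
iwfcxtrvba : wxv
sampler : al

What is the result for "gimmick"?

ii

The rule is to keep one character in every 3, starting at position 2 (positions 2nd, 5th, 8th, ...).
So "gimmick" becomes "ii".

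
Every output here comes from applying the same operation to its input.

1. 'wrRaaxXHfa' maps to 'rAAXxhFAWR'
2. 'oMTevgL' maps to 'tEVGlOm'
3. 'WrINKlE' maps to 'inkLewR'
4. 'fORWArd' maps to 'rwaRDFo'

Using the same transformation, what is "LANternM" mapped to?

nTERNmla

The pattern: move the first 2 characters to the end (rotate left by 2), then flip the case of every letter.
Working it through for "LANternM": intermediate "NternMLA", final "nTERNmla".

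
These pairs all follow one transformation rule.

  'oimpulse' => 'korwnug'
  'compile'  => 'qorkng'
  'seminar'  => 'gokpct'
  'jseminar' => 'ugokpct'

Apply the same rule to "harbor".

Rule — delete the first character, then shift every letter 2 places forward in the alphabet (wrapping around).
"harbor" → "arbor" → "ctdqt".
(Check on "oimpulse": → "impulse" → "korwnug" ✓)

ctdqt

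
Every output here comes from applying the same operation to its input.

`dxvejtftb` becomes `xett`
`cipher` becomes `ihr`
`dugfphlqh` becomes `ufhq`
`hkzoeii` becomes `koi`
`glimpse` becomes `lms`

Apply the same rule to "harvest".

In each case the input is transformed by: keep every other character starting from the second (positions 2nd, 4th, 6th, ...).
So "harvest" becomes "avs".

avs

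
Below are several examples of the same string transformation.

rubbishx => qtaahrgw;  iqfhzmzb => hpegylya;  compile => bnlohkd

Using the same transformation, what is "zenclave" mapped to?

Looking at the pairs, the operation is to shift every letter 1 place backward in the alphabet (wrapping around).
On "zenclave" that produces "ydmbkzud".

ydmbkzud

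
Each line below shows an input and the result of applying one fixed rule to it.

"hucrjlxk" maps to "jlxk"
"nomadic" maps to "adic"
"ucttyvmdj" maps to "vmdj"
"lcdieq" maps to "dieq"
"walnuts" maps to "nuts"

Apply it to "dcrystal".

Looking at the pairs, the operation is to keep only the last 4 characters.
Applying that to "dcrystal" gives "stal".

stal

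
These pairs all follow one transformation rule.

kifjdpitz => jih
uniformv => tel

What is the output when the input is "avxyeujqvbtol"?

zxiak

Each output is the input with this applied: shift every letter 1 place backward in the alphabet (wrapping around), then keep one character in every 3, starting at position 1 (positions 1st, 4th, 7th, ...).
Applying both steps to "avxyeujqvbtol": "zuwxdtipuasnk", then "zxiak".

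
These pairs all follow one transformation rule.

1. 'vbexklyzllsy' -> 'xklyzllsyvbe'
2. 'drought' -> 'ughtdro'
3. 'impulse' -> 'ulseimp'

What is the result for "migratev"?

Rule — move the first 3 characters to the end (rotate left by 3).
So "migratev" becomes "ratevmig".

ratevmig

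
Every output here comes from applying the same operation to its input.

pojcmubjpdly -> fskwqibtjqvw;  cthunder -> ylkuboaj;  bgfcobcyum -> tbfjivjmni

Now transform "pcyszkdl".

The pattern: reverse the string, then shift every letter 7 places forward in the alphabet (wrapping around).
Starting from "pcyszkdl": after the first operation, "ldkzsycp"; after the second, "skrgzfjw".

skrgzfjw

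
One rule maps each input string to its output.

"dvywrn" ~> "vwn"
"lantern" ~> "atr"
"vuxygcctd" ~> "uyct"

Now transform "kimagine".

The pattern: keep every other character starting from the second (positions 2nd, 4th, 6th, ...).
On "kimagine" that produces "iaie".

iaie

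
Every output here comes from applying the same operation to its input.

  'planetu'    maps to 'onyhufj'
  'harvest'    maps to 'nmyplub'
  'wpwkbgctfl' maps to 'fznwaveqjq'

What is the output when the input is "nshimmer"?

Each output is the input with this applied: shift every letter 6 places backward in the alphabet (wrapping around), then reverse the string.
For "nshimmer", step one produces "hmbcggyl"; step two turns that into "lyggcbmh".

lyggcbmh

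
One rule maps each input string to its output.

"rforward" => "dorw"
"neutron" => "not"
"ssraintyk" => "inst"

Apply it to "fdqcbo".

Looking at the pairs, the operation is to sort the characters into alphabetical order, then keep every other character starting from the second (positions 2nd, 4th, 6th, ...).
Working it through for "fdqcbo": intermediate "bcdfoq", final "cfq".

cfq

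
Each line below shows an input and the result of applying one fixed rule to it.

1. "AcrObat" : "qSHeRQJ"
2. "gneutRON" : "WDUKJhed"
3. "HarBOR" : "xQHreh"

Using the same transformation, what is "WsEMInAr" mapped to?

mIucyDqH

What's happening: shift every letter 10 places backward in the alphabet (wrapping around), then flip the case of every letter.
Working it through for "WsEMInAr": intermediate "MiUCYdQh", final "mIucyDqH".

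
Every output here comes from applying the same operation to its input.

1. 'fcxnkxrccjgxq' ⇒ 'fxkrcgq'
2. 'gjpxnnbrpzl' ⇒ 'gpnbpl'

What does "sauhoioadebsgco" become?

The pattern: keep every other character starting from the first (positions 1st, 3rd, 5th, ...).
Applying that to "sauhoioadebsgco" gives "suoodbgo".

suoodbgo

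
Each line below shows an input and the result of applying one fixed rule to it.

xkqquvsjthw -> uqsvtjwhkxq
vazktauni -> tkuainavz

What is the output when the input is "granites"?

inetgsar

What's happening: move the first 3 characters to the end (rotate left by 3), then swap each adjacent pair of characters (1↔2, 3↔4, ...).
"granites" → "nitesgra" → "inetgsar".
(Check on "vazktauni": → "ktaunivaz" → "tkuainavz" ✓)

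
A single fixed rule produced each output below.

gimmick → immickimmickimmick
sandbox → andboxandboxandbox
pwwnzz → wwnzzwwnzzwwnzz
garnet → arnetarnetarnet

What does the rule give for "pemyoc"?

What's happening: delete the first character, then write the whole string 3 times in a row.
"pemyoc" → "emyoc" → "emyocemyocemyoc".

emyocemyocemyoc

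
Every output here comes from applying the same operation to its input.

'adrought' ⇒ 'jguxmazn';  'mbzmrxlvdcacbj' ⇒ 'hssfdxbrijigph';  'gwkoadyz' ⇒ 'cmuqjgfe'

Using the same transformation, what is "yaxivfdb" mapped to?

Looking at the pairs, the operation is to shift every letter 6 places forward in the alphabet (wrapping around), then swap each adjacent pair of characters (1↔2, 3↔4, ...).
Starting from "yaxivfdb": after the first operation, "egdobljh"; after the second, "geodlbhj".

geodlbhj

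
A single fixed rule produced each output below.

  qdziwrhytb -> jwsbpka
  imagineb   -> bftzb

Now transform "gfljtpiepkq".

zyecmibx

The pattern: shift every letter 7 places backward in the alphabet (wrapping around), then delete the last 3 characters.
On "gfljtpiepkq": the first step gives "zyecmibxidj", and the second then gives "zyecmibx".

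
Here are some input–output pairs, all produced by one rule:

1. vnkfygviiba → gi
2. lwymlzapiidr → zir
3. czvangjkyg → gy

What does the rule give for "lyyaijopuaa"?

Each output is the input with this applied: delete the first 3 characters, then keep one character in every 3, starting at position 3 (positions 3rd, 6th, 9th, ...).
Applying both steps to "lyyaijopuaa": "aijopuaa", then "ju".

ju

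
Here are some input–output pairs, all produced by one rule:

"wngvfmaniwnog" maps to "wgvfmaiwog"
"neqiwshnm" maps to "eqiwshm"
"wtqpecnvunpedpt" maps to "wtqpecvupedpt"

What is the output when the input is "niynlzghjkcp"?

The pattern: remove every "n".
Doing the same to "niynlzghjkcp": "iylzghjkcp".

iylzghjkcp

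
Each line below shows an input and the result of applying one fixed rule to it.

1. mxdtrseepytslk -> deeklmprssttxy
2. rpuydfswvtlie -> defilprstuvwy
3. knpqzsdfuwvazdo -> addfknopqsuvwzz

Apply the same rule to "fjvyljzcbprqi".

Looking at the pairs, the operation is to sort the characters into alphabetical order.
Doing the same to "fjvyljzcbprqi": "bcfijjlpqrvyz".

bcfijjlpqrvyz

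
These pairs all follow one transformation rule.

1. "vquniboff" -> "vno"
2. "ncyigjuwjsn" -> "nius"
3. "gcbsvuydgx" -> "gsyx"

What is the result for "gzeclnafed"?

gcad

The pattern: keep one character in every 3, starting at position 1 (positions 1st, 4th, 7th, ...).
On "gzeclnafed" that produces "gcad".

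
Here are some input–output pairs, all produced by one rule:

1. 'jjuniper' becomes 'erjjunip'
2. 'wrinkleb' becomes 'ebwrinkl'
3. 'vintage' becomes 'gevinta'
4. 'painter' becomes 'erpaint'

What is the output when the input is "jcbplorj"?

The transformation: move the last 2 characters to the front (rotate right by 2).
Applying that to "jcbplorj" gives "rjjcbplo".

rjjcbplo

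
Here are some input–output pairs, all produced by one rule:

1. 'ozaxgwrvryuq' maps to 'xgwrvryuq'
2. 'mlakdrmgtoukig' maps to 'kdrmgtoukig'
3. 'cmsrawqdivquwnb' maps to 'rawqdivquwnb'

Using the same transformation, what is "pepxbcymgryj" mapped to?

xbcymgryj

Rule — delete the first 3 characters.
Applying that to "pepxbcymgryj" gives "xbcymgryj".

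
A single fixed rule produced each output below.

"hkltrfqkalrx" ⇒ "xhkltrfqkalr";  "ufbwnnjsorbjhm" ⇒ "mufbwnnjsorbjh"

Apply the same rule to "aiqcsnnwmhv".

vaiqcsnnwmh

Looking at the pairs, the operation is to move the last character to the front.
Doing the same to "aiqcsnnwmhv": "vaiqcsnnwmh".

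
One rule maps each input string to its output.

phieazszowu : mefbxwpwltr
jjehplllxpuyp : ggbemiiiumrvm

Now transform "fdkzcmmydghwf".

Looking at the pairs, the operation is to shift every letter 3 places backward in the alphabet (wrapping around).
So "fdkzcmmydghwf" becomes "cahwzjjvadetc".

cahwzjjvadetc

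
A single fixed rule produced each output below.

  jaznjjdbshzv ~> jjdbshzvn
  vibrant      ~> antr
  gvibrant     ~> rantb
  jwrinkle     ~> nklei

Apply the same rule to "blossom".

Looking at the pairs, the operation is to delete the first 3 characters, then move the first character to the end.
On "blossom": the first step gives "ssom", and the second then gives "soms".

soms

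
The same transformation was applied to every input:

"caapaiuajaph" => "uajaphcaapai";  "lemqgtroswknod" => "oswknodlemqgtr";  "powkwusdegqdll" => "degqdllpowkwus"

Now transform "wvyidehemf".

ehemfwvyid

In each case the input is transformed by: swap the front and back halves of the string.
On "wvyidehemf" that produces "ehemfwvyid".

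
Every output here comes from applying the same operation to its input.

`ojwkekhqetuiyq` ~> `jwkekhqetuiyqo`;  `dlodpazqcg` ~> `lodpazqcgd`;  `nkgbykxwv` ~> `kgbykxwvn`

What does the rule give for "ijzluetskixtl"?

Rule — move the first character to the end.
So "ijzluetskixtl" becomes "jzluetskixtli".

jzluetskixtli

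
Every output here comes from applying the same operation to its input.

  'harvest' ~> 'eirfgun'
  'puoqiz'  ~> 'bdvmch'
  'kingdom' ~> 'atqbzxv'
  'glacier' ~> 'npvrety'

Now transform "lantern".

agreayn

The pattern: shift every letter 13 places forward in the alphabet (wrapping around) — i.e. ROT13, then move the first 2 characters to the end (rotate left by 2).
"lantern" → "agreayn".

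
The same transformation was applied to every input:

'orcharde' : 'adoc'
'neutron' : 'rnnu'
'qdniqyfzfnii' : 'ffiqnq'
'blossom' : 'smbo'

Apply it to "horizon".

Each output is the input with this applied: keep every other character starting from the first (positions 1st, 3rd, 5th, ...), then swap the front and back halves of the string.
For "horizon", step one produces "hrzn"; step two turns that into "znhr".

znhr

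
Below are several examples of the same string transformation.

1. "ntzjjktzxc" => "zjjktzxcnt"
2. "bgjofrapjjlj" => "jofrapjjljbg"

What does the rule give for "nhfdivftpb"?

Rule — move the first 2 characters to the end (rotate left by 2).
For "nhfdivftpb" the result is "fdivftpbnh".

fdivftpbnh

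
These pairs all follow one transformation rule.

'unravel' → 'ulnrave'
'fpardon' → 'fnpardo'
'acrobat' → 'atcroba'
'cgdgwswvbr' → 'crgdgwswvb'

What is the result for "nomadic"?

The pattern: swap the first and last characters, then move the last character to the front.
"nomadic" → "comadin" → "ncomadi".

ncomadi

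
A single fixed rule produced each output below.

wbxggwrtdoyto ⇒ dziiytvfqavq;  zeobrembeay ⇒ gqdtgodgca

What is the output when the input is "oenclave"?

gpencxg

The pattern: delete the first character, then shift every letter 2 places forward in the alphabet (wrapping around).
For "oenclave", step one produces "enclave"; step two turns that into "gpencxg".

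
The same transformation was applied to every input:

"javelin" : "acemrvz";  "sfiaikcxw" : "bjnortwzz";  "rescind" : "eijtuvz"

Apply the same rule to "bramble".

The rule is to shift every letter 9 places backward in the alphabet (wrapping around), then sort the characters into alphabetical order.
Starting from "bramble": after the first operation, "sirdscv"; after the second, "cdirssv".

cdirssv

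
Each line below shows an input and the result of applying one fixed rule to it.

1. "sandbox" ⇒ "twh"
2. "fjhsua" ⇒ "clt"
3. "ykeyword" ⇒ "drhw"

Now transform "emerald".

fke

What's happening: shift every letter 7 places backward in the alphabet (wrapping around), then keep every other character starting from the second (positions 2nd, 4th, 6th, ...).
Starting from "emerald": after the first operation, "xfxktew"; after the second, "fke".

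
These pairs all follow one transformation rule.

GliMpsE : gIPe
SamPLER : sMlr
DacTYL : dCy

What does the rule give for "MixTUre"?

Each output is the input with this applied: keep every other character starting from the first (positions 1st, 3rd, 5th, ...), then flip the case of every letter.
On "MixTUre": the first step gives "MxUe", and the second then gives "mXuE".

mXuE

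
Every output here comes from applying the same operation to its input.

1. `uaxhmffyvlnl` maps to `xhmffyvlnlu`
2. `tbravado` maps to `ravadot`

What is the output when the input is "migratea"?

grateam

In each case the input is transformed by: move the first character to the end, then delete the first character.
Applying both steps to "migratea": "igrateam", then "grateam".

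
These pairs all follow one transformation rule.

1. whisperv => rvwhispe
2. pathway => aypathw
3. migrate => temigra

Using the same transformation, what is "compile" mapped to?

Each output is the input with this applied: move the last 2 characters to the front (rotate right by 2).
Applying that to "compile" gives "lecompi".

lecompi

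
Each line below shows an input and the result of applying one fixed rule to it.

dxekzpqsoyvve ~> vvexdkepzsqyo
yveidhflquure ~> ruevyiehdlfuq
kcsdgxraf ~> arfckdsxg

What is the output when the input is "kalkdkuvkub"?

Looking at the pairs, the operation is to swap each adjacent pair of characters (1↔2, 3↔4, ...), then move the last 3 characters to the front (rotate right by 3).
For "kalkdkuvkub", step one produces "akklkdvuukb"; step two turns that into "ukbakklkdvu".

ukbakklkdvu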